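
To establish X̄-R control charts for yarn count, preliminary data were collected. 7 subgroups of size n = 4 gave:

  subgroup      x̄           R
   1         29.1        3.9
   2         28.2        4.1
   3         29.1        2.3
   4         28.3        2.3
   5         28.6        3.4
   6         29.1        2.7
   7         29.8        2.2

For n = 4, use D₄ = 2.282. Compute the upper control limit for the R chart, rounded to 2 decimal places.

R̄ = (3.9 + 4.1 + 2.3 + 2.3 + 3.4 + 2.7 + 2.2) / 7 = 20.9000 / 7 = 2.9857
UCL_R = D₄·R̄ = 2.282 × 2.9857 = 6.8134

6.81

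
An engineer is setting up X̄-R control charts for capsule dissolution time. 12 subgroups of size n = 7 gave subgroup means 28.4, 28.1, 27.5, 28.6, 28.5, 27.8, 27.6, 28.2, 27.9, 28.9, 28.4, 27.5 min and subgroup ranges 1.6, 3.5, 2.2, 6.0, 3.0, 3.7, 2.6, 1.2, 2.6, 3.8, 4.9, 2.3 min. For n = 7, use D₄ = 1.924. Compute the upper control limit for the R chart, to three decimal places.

5.996

R̄ = (1.6 + 3.5 + 2.2 + 6.0 + 3.0 + 3.7 + 2.6 + 1.2 + 2.6 + 3.8 + 4.9 + 2.3) / 12 = 37.4000 / 12 = 3.1167
UCL_R = D₄·R̄ = 1.924 × 3.1167 = 5.9965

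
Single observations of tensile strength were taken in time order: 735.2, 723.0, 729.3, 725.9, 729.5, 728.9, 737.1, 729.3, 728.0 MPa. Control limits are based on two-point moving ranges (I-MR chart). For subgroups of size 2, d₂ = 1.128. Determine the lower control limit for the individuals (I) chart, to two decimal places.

715.15

X̄ = (735.2 + 723.0 + 729.3 + 725.9 + 729.5 + 728.9 + 737.1 + 729.3 + 728.0) / 9 = 729.5778
Moving ranges: 12.2, 6.3, 3.4, 3.6, 0.6, 8.2, 7.8, 1.3; M̄R̄ = 43.4000 / 8 = 5.4250
LCL = X̄ − 3·M̄R̄/d₂ = 729.5778 − 3 × 5.4250 / 1.128 = 715.1496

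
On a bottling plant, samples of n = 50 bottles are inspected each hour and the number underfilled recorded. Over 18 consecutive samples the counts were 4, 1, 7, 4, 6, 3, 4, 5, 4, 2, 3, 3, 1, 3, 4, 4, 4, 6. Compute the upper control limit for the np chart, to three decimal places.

p̄ = Σdᵢ / (k·n) = 68 / (18 × 50) = 0.07556
UCL = np̄ + 3·√(np̄(1−p̄)) = 3.7778 + 3 × √(3.7778×0.92444) = 3.7778 + 3 × 1.8688 = 9.3841

9.384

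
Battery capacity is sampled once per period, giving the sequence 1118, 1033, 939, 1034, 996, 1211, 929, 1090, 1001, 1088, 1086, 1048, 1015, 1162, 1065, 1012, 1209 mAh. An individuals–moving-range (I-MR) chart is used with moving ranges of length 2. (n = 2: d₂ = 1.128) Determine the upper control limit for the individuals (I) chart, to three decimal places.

1345.682

X̄ = (1118 + 1033 + 939 + 1034 + 996 + 1211 + 929 + 1090 + 1001 + 1088 + 1086 + 1048 + 1015 + 1162 + 1065 + 1012 + 1209) / 17 = 1060.9412
Moving ranges: 85, 94, 95, 38, 215, 282, 161, 89, 87, 2, 38, 33, 147, 97, 53, 197; M̄R̄ = 1713.0000 / 16 = 107.0625
UCL = X̄ + 3·M̄R̄/d₂ = 1060.9412 + 3 × 107.0625 / 1.128 = 1345.6819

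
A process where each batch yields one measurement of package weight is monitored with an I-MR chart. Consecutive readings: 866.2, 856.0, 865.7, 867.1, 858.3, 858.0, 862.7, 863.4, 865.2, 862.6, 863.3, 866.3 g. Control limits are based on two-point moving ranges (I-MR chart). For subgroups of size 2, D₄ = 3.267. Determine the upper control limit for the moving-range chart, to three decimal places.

Moving ranges: 10.2, 9.7, 1.4, 8.8, 0.3, 4.7, 0.7, 1.8, 2.6, 0.7, 3.0; M̄R̄ = 43.9000 / 11 = 3.9909
UCL_MR = D₄·M̄R̄ = 3.267 × 3.9909 = 13.0383

13.038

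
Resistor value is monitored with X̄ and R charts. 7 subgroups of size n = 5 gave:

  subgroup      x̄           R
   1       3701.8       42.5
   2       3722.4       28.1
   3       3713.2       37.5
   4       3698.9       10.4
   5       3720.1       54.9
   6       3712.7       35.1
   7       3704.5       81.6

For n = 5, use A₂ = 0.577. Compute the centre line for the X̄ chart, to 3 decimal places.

3710.514

X̄̄ = (3701.8 + 3722.4 + 3713.2 + 3698.9 + 3720.1 + 3712.7 + 3704.5) / 7 = 25973.6000 / 7 = 3710.5143
CL = X̄̄ = 3710.5143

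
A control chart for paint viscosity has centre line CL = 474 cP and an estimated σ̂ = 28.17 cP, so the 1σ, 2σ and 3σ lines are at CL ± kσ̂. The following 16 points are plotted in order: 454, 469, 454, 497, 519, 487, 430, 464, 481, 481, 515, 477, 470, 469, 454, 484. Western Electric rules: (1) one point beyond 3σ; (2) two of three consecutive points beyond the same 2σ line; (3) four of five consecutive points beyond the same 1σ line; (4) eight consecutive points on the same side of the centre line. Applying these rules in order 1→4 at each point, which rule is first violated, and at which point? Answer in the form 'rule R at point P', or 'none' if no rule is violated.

Zone of each point (C = within 1σ̂, B = 1σ̂–2σ̂, A = 2σ̂–3σ̂, * = beyond 3σ̂; sign = side of CL): 1:-C, 2:-C, 3:-C, 4:+C, 5:+B, 6:+C, 7:-B, 8:-C, 9:+C, 10:+C, 11:+B, 12:+C, 13:-C, 14:-C, 15:-C, 16:+C
No rule fires across all 16 points.

none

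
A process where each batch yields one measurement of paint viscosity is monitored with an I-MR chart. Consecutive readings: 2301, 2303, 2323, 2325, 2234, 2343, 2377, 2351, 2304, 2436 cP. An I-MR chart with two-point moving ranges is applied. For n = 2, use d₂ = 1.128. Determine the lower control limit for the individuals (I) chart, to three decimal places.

2192.880

X̄ = (2301 + 2303 + 2323 + 2325 + 2234 + 2343 + 2377 + 2351 + 2304 + 2436) / 10 = 2329.7000
Moving ranges: 2, 20, 2, 91, 109, 34, 26, 47, 132; M̄R̄ = 463.0000 / 9 = 51.4444
LCL = X̄ − 3·M̄R̄/d₂ = 2329.7000 − 3 × 51.4444 / 1.128 = 2192.8797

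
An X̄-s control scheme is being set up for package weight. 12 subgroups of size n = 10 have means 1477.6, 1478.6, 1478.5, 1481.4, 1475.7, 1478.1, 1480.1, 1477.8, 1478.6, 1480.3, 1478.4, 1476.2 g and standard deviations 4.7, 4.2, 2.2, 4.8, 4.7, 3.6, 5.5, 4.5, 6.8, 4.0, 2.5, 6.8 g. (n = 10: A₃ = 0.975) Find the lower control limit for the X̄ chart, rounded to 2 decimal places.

X̄̄ = (1477.6 + 1478.6 + 1478.5 + 1481.4 + 1475.7 + 1478.1 + 1480.1 + 1477.8 + 1478.6 + 1480.3 + 1478.4 + 1476.2) / 12 = 1478.4417
s̄ = (4.7 + 4.2 + 2.2 + 4.8 + 4.7 + 3.6 + 5.5 + 4.5 + 6.8 + 4.0 + 2.5 + 6.8) / 12 = 4.5250
LCL = X̄̄ − A₃·s̄ = 1478.4417 − 0.975 × 4.5250 = 1474.0298

1474.03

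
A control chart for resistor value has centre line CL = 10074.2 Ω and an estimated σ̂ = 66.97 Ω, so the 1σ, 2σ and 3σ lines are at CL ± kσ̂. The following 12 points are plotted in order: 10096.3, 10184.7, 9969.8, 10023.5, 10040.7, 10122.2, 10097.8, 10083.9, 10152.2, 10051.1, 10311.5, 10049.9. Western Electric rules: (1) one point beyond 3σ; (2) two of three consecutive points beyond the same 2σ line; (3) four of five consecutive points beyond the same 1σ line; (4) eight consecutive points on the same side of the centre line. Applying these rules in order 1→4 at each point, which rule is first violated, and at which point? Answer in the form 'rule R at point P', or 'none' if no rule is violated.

rule 1 at point 11

Zone of each point (C = within 1σ̂, B = 1σ̂–2σ̂, A = 2σ̂–3σ̂, * = beyond 3σ̂; sign = side of CL): 1:+C, 2:+B, 3:-B, 4:-C, 5:-C, 6:+C, 7:+C, 8:+C, 9:+B, 10:-C, 11:+*, 12:-C
Rule 1 (one point beyond the 3σ limits) is satisfied at point 11.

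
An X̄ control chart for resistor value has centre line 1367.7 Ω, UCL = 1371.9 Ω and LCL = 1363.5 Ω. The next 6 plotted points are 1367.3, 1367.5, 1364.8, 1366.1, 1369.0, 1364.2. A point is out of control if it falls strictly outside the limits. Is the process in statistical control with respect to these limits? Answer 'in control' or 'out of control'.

All 6 points lie within [1363.5, 1371.9].

in control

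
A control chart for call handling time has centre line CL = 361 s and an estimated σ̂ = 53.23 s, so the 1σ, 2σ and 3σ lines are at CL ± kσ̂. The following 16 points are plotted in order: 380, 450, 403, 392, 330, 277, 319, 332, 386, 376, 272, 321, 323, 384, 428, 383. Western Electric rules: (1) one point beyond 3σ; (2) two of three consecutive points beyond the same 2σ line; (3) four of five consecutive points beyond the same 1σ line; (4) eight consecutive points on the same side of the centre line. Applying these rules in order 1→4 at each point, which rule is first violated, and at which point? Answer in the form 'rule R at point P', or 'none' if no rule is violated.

Zone of each point (C = within 1σ̂, B = 1σ̂–2σ̂, A = 2σ̂–3σ̂, * = beyond 3σ̂; sign = side of CL): 1:+C, 2:+B, 3:+C, 4:+C, 5:-C, 6:-B, 7:-C, 8:-C, 9:+C, 10:+C, 11:-B, 12:-C, 13:-C, 14:+C, 15:+B, 16:+C
No rule fires across all 16 points.

none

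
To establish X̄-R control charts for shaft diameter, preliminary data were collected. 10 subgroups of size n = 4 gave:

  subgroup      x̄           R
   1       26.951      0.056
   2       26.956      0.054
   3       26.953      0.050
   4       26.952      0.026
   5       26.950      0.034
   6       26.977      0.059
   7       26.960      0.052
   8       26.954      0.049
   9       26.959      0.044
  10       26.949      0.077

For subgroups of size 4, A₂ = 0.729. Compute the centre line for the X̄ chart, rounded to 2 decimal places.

X̄̄ = (26.951 + 26.956 + 26.953 + 26.952 + 26.950 + 26.977 + 26.960 + 26.954 + 26.959 + 26.949) / 10 = 269.5610 / 10 = 26.9561
CL = X̄̄ = 26.9561

26.96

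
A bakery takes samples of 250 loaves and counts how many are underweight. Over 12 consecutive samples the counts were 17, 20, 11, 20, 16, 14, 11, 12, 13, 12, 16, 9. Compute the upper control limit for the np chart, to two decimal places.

25.25

p̄ = Σdᵢ / (k·n) = 171 / (12 × 250) = 0.05700
UCL = np̄ + 3·√(np̄(1−p̄)) = 14.2500 + 3 × √(14.2500×0.94300) = 14.2500 + 3 × 3.6658 = 25.2473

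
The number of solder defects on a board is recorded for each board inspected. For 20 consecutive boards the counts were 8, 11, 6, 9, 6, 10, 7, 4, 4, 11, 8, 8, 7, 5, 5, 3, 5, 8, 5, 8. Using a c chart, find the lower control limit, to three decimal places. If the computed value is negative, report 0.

c̄ = (8 + 11 + 6 + 9 + 6 + 10 + 7 + 4 + 4 + 11 + 8 + 8 + 7 + 5 + 5 + 3 + 5 + 8 + 5 + 8) / 20 = 138 / 20 = 6.9000
LCL = c̄ − 3√c̄ = 6.9000 − 3 × 2.6268 = -0.9804 → 0 (cannot be negative)

0.000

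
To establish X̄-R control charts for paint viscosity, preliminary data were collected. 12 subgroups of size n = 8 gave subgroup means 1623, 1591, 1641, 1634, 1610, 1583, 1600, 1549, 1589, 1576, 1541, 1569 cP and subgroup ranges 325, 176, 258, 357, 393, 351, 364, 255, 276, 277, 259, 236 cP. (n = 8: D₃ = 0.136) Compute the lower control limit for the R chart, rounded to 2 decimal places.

39.97

R̄ = (325 + 176 + 258 + 357 + 393 + 351 + 364 + 255 + 276 + 277 + 259 + 236) / 12 = 3527.0000 / 12 = 293.9167
LCL_R = D₃·R̄ = 0.136 × 293.9167 = 39.9727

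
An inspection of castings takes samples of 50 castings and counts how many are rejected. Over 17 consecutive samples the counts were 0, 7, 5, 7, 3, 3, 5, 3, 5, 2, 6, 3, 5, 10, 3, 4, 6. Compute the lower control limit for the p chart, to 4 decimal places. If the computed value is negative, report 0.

p̄ = Σdᵢ / (k·n) = 77 / (17 × 50) = 0.09059
LCL = p̄ − 3·√(p̄(1−p̄)/n) = 0.09059 − 3 × 0.04059 = -0.03119 → 0 (negative, so LCL = 0)

0.0000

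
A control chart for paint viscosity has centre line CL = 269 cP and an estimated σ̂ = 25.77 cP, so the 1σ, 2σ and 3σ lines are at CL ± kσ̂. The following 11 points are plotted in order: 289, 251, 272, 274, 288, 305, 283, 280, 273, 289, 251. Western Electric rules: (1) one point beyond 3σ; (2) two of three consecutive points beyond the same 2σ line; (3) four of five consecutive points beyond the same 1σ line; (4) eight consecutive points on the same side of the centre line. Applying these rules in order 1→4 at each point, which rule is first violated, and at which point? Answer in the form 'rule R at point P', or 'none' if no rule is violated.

Zone of each point (C = within 1σ̂, B = 1σ̂–2σ̂, A = 2σ̂–3σ̂, * = beyond 3σ̂; sign = side of CL): 1:+C, 2:-C, 3:+C, 4:+C, 5:+C, 6:+B, 7:+C, 8:+C, 9:+C, 10:+C, 11:-C
Rule 4 (eight consecutive points on the same side of the centre line) is satisfied at point 10.

rule 4 at point 10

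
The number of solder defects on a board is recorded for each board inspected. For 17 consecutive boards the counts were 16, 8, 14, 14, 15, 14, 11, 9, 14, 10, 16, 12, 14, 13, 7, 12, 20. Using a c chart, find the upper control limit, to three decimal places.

23.650

c̄ = (16 + 8 + 14 + 14 + 15 + 14 + 11 + 9 + 14 + 10 + 16 + 12 + 14 + 13 + 7 + 12 + 20) / 17 = 219 / 17 = 12.8824
UCL = c̄ + 3√c̄ = 12.8824 + 3 × √12.8824 = 12.8824 + 3 × 3.5892 = 23.6500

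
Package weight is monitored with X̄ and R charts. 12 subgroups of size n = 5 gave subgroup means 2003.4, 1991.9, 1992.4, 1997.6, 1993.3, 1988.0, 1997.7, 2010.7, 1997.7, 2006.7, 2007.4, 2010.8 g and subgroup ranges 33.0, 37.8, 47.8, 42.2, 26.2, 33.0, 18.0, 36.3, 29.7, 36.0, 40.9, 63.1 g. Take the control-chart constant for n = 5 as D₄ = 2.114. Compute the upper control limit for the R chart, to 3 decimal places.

R̄ = (33.0 + 37.8 + 47.8 + 42.2 + 26.2 + 33.0 + 18.0 + 36.3 + 29.7 + 36.0 + 40.9 + 63.1) / 12 = 444.0000 / 12 = 37.0000
UCL_R = D₄·R̄ = 2.114 × 37.0000 = 78.2180

78.218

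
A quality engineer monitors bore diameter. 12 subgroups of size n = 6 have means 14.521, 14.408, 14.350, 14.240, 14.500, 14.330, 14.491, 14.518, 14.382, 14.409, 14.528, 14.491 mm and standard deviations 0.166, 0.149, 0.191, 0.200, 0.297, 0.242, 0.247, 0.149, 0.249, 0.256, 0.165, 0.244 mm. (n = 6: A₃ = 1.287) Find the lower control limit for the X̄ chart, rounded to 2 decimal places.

14.16

X̄̄ = (14.521 + 14.408 + 14.350 + 14.240 + 14.500 + 14.330 + 14.491 + 14.518 + 14.382 + 14.409 + 14.528 + 14.491) / 12 = 14.4307
s̄ = (0.166 + 0.149 + 0.191 + 0.200 + 0.297 + 0.242 + 0.247 + 0.149 + 0.249 + 0.256 + 0.165 + 0.244) / 12 = 0.2129
LCL = X̄̄ − A₃·s̄ = 14.4307 − 1.287 × 0.2129 = 14.1566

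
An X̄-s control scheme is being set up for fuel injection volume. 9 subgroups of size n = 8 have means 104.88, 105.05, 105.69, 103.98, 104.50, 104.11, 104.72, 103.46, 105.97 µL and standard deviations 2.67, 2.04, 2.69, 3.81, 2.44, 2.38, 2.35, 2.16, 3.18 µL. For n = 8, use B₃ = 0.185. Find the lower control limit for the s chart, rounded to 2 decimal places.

s̄ = (2.67 + 2.04 + 2.69 + 3.81 + 2.44 + 2.38 + 2.35 + 2.16 + 3.18) / 9 = 2.6356
LCL_s = B₃·s̄ = 0.185 × 2.6356 = 0.4876

0.49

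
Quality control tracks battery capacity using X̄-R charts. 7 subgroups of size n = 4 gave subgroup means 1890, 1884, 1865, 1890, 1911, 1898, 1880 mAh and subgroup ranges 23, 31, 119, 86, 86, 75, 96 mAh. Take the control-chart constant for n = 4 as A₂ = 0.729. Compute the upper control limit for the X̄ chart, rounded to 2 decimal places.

X̄̄ = (1890 + 1884 + 1865 + 1890 + 1911 + 1898 + 1880) / 7 = 13218.0000 / 7 = 1888.2857
R̄ = (23 + 31 + 119 + 86 + 86 + 75 + 96) / 7 = 516.0000 / 7 = 73.7143
UCL = X̄̄ + A₂·R̄ = 1888.2857 + 0.729 × 73.7143 = 1942.0234

1942.02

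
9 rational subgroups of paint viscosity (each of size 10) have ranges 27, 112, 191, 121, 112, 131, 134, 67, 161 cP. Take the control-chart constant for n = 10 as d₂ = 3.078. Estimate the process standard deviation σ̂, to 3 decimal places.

R̄ = (27 + 112 + 191 + 121 + 112 + 131 + 134 + 67 + 161) / 9 = 117.3333
σ̂ = R̄ / d₂ = 117.3333 / 3.078 = 38.1200

38.120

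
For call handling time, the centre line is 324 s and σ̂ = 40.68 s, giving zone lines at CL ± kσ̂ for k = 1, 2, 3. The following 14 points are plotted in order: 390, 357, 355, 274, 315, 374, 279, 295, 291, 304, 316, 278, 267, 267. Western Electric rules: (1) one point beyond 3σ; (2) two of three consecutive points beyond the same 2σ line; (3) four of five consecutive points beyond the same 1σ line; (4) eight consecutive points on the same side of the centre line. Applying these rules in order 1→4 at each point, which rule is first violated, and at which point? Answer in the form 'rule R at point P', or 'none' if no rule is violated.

rule 4 at point 14

Zone of each point (C = within 1σ̂, B = 1σ̂–2σ̂, A = 2σ̂–3σ̂, * = beyond 3σ̂; sign = side of CL): 1:+B, 2:+C, 3:+C, 4:-B, 5:-C, 6:+B, 7:-B, 8:-C, 9:-C, 10:-C, 11:-C, 12:-B, 13:-B, 14:-B
Rule 4 (eight consecutive points on the same side of the centre line) is satisfied at point 14.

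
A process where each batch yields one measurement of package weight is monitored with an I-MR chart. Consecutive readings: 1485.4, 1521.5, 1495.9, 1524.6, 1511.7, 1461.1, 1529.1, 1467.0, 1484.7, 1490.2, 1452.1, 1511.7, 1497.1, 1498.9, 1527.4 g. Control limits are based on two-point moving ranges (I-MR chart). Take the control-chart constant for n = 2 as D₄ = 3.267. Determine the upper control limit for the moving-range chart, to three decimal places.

Moving ranges: 36.1, 25.6, 28.7, 12.9, 50.6, 68.0, 62.1, 17.7, 5.5, 38.1, 59.6, 14.6, 1.8, 28.5; M̄R̄ = 449.8000 / 14 = 32.1286
UCL_MR = D₄·M̄R̄ = 3.267 × 32.1286 = 104.9640

104.964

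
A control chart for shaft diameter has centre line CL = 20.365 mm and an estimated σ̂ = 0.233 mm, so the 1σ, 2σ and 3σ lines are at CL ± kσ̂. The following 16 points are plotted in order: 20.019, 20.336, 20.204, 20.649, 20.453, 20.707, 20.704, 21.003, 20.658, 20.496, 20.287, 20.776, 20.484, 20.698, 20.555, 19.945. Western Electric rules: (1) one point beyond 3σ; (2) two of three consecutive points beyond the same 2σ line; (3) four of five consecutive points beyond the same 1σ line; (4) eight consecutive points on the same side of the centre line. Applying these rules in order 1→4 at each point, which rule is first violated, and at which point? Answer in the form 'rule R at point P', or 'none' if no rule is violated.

Zone of each point (C = within 1σ̂, B = 1σ̂–2σ̂, A = 2σ̂–3σ̂, * = beyond 3σ̂; sign = side of CL): 1:-B, 2:-C, 3:-C, 4:+B, 5:+C, 6:+B, 7:+B, 8:+A, 9:+B, 10:+C, 11:-C, 12:+B, 13:+C, 14:+B, 15:+C, 16:-B
Rule 3 (four of five consecutive points beyond the same 1σ limit) is satisfied at point 8.

rule 3 at point 8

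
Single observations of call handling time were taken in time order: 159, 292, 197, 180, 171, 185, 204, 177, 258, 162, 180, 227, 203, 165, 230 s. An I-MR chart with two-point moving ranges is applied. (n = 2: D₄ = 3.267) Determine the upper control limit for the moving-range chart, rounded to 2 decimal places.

Moving ranges: 133, 95, 17, 9, 14, 19, 27, 81, 96, 18, 47, 24, 38, 65; M̄R̄ = 683.0000 / 14 = 48.7857
UCL_MR = D₄·M̄R̄ = 3.267 × 48.7857 = 159.3829

159.38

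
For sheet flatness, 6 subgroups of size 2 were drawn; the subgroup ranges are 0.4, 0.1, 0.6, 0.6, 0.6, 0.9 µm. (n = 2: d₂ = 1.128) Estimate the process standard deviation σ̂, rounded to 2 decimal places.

0.47

R̄ = (0.4 + 0.1 + 0.6 + 0.6 + 0.6 + 0.9) / 6 = 0.5333
σ̂ = R̄ / d₂ = 0.5333 / 1.128 = 0.4728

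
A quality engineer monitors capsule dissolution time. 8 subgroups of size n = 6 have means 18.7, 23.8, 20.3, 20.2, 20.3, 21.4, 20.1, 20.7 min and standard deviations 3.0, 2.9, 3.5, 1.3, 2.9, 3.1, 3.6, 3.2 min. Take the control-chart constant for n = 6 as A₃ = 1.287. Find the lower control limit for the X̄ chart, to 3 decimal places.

16.907

X̄̄ = (18.7 + 23.8 + 20.3 + 20.2 + 20.3 + 21.4 + 20.1 + 20.7) / 8 = 20.6875
s̄ = (3.0 + 2.9 + 3.5 + 1.3 + 2.9 + 3.1 + 3.6 + 3.2) / 8 = 2.9375
LCL = X̄̄ − A₃·s̄ = 20.6875 − 1.287 × 2.9375 = 16.9069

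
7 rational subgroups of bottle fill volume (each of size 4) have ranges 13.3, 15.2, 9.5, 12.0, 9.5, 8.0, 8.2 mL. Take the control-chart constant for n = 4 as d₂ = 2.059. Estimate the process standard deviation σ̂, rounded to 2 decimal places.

5.25

R̄ = (13.3 + 15.2 + 9.5 + 12.0 + 9.5 + 8.0 + 8.2) / 7 = 10.8143
σ̂ = R̄ / d₂ = 10.8143 / 2.059 = 5.2522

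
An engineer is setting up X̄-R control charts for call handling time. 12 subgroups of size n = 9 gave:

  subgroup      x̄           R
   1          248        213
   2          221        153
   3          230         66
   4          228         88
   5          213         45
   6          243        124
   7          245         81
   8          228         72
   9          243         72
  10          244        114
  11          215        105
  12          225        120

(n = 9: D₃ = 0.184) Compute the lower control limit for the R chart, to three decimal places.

R̄ = (213 + 153 + 66 + 88 + 45 + 124 + 81 + 72 + 72 + 114 + 105 + 120) / 12 = 1253.0000 / 12 = 104.4167
LCL_R = D₃·R̄ = 0.184 × 104.4167 = 19.2127

19.213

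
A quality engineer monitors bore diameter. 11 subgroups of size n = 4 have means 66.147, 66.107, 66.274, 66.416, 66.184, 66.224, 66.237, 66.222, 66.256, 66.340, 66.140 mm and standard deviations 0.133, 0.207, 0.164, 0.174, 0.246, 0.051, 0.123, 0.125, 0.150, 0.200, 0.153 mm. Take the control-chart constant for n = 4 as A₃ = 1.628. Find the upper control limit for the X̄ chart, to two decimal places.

66.49

X̄̄ = (66.147 + 66.107 + 66.274 + 66.416 + 66.184 + 66.224 + 66.237 + 66.222 + 66.256 + 66.340 + 66.140) / 11 = 66.2315
s̄ = (0.133 + 0.207 + 0.164 + 0.174 + 0.246 + 0.051 + 0.123 + 0.125 + 0.150 + 0.200 + 0.153) / 11 = 0.1569
UCL = X̄̄ + A₃·s̄ = 66.2315 + 1.628 × 0.1569 = 66.4870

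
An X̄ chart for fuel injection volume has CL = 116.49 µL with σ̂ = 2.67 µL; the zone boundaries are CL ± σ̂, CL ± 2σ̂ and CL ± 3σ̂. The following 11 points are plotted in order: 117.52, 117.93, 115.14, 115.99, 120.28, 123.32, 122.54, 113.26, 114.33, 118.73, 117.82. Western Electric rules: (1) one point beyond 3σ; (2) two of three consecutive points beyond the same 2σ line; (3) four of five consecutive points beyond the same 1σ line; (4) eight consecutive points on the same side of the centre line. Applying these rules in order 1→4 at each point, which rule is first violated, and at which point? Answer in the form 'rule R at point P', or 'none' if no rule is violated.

Zone of each point (C = within 1σ̂, B = 1σ̂–2σ̂, A = 2σ̂–3σ̂, * = beyond 3σ̂; sign = side of CL): 1:+C, 2:+C, 3:-C, 4:-C, 5:+B, 6:+A, 7:+A, 8:-B, 9:-C, 10:+C, 11:+C
Rule 2 (two of three consecutive points beyond the same 2σ limit) is satisfied at point 7.

rule 2 at point 7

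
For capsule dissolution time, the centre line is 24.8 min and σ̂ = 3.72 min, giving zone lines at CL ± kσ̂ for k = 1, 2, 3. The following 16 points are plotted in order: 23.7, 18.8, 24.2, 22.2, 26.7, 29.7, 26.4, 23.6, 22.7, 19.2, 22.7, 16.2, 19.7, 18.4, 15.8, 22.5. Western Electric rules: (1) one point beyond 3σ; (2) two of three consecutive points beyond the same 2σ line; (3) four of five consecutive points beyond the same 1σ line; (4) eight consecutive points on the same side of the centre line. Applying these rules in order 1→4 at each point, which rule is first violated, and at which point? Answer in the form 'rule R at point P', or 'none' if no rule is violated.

rule 3 at point 14

Zone of each point (C = within 1σ̂, B = 1σ̂–2σ̂, A = 2σ̂–3σ̂, * = beyond 3σ̂; sign = side of CL): 1:-C, 2:-B, 3:-C, 4:-C, 5:+C, 6:+B, 7:+C, 8:-C, 9:-C, 10:-B, 11:-C, 12:-A, 13:-B, 14:-B, 15:-A, 16:-C
Rule 3 (four of five consecutive points beyond the same 1σ limit) is satisfied at point 14.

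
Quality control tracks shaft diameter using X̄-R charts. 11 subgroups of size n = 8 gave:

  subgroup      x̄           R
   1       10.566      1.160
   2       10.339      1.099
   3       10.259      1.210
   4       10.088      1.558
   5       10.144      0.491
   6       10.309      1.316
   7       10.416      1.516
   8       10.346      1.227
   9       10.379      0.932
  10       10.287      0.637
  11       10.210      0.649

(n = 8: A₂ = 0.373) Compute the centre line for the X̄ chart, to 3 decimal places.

10.304

X̄̄ = (10.566 + 10.339 + 10.259 + 10.088 + 10.144 + 10.309 + 10.416 + 10.346 + 10.379 + 10.287 + 10.210) / 11 = 113.3430 / 11 = 10.3039
CL = X̄̄ = 10.3039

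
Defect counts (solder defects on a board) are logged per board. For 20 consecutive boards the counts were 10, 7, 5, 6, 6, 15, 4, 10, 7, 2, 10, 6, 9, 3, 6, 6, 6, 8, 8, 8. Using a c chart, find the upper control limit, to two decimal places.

15.09

c̄ = (10 + 7 + 5 + 6 + 6 + 15 + 4 + 10 + 7 + 2 + 10 + 6 + 9 + 3 + 6 + 6 + 6 + 8 + 8 + 8) / 20 = 142 / 20 = 7.1000
UCL = c̄ + 3√c̄ = 7.1000 + 3 × √7.1000 = 7.1000 + 3 × 2.6646 = 15.0937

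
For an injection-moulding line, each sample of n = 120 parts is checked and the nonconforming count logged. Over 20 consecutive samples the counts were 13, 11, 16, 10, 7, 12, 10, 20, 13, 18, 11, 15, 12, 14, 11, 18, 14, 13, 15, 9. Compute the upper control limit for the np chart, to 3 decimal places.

p̄ = Σdᵢ / (k·n) = 262 / (20 × 120) = 0.10917
UCL = np̄ + 3·√(np̄(1−p̄)) = 13.1000 + 3 × √(13.1000×0.89083) = 13.1000 + 3 × 3.4161 = 23.3484

23.348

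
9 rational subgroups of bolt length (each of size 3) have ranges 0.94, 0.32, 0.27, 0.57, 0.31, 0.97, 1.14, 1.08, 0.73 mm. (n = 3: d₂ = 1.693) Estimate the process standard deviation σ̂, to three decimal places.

0.415

R̄ = (0.94 + 0.32 + 0.27 + 0.57 + 0.31 + 0.97 + 1.14 + 1.08 + 0.73) / 9 = 0.7033
σ̂ = R̄ / d₂ = 0.7033 / 1.693 = 0.4154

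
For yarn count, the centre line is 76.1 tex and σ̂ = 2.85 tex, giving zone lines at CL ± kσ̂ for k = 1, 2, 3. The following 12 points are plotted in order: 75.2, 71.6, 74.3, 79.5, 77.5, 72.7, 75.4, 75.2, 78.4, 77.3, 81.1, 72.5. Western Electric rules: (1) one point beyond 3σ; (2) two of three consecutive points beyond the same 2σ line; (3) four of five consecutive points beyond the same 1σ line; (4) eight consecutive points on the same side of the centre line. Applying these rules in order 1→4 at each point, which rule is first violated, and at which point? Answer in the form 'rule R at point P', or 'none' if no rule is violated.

Zone of each point (C = within 1σ̂, B = 1σ̂–2σ̂, A = 2σ̂–3σ̂, * = beyond 3σ̂; sign = side of CL): 1:-C, 2:-B, 3:-C, 4:+B, 5:+C, 6:-B, 7:-C, 8:-C, 9:+C, 10:+C, 11:+B, 12:-B
No rule fires across all 12 points.

none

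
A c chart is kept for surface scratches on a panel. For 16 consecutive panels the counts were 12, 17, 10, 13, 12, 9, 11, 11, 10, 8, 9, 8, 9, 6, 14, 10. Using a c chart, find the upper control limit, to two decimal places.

20.31

c̄ = (12 + 17 + 10 + 13 + 12 + 9 + 11 + 11 + 10 + 8 + 9 + 8 + 9 + 6 + 14 + 10) / 16 = 169 / 16 = 10.5625
UCL = c̄ + 3√c̄ = 10.5625 + 3 × √10.5625 = 10.5625 + 3 × 3.2500 = 20.3125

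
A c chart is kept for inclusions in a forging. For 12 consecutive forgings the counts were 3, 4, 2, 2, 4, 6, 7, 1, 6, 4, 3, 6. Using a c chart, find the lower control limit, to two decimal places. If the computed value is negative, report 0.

c̄ = (3 + 4 + 2 + 2 + 4 + 6 + 7 + 1 + 6 + 4 + 3 + 6) / 12 = 48 / 12 = 4.0000
LCL = c̄ − 3√c̄ = 4.0000 − 3 × 2.0000 = -2.0000 → 0 (cannot be negative)

0.00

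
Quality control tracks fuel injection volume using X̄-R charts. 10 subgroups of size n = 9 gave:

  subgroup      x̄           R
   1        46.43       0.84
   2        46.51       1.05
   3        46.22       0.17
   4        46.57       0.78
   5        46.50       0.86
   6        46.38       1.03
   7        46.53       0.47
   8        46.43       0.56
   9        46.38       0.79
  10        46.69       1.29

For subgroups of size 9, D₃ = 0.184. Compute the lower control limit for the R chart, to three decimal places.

0.144

R̄ = (0.84 + 1.05 + 0.17 + 0.78 + 0.86 + 1.03 + 0.47 + 0.56 + 0.79 + 1.29) / 10 = 7.8400 / 10 = 0.7840
LCL_R = D₃·R̄ = 0.184 × 0.7840 = 0.1443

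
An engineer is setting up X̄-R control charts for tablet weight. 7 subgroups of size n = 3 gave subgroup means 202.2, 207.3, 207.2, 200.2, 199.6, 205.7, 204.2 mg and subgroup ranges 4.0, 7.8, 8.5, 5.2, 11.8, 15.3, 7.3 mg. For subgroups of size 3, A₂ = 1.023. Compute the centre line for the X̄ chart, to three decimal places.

203.771

X̄̄ = (202.2 + 207.3 + 207.2 + 200.2 + 199.6 + 205.7 + 204.2) / 7 = 1426.4000 / 7 = 203.7714
CL = X̄̄ = 203.7714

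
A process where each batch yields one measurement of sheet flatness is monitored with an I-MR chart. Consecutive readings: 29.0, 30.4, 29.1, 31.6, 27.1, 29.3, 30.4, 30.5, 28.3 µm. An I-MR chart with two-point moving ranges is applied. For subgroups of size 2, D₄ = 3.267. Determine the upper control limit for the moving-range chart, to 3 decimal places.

Moving ranges: 1.4, 1.3, 2.5, 4.5, 2.2, 1.1, 0.1, 2.2; M̄R̄ = 15.3000 / 8 = 1.9125
UCL_MR = D₄·M̄R̄ = 3.267 × 1.9125 = 6.2481

6.248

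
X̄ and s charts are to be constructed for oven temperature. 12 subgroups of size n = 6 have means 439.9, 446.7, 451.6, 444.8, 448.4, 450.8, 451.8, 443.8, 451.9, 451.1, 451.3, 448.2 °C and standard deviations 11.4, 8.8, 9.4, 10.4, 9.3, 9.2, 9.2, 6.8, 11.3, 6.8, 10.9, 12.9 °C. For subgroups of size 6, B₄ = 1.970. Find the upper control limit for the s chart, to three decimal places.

19.109

s̄ = (11.4 + 8.8 + 9.4 + 10.4 + 9.3 + 9.2 + 9.2 + 6.8 + 11.3 + 6.8 + 10.9 + 12.9) / 12 = 9.7000
UCL_s = B₄·s̄ = 1.970 × 9.7000 = 19.1090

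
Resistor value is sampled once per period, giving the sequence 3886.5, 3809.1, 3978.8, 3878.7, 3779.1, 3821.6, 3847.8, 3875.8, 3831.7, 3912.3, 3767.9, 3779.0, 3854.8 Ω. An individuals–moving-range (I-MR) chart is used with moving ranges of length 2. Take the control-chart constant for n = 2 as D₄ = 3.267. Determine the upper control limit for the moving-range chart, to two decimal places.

244.89

Moving ranges: 77.4, 169.7, 100.1, 99.6, 42.5, 26.2, 28.0, 44.1, 80.6, 144.4, 11.1, 75.8; M̄R̄ = 899.5000 / 12 = 74.9583
UCL_MR = D₄·M̄R̄ = 3.267 × 74.9583 = 244.8889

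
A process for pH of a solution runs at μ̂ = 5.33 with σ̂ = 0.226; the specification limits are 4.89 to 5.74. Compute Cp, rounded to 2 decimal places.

Cp = (USL − LSL) / (6σ̂) = (5.74 − 4.89) / (6 × 0.226) = 0.8500 / 1.3560 = 0.6268

0.63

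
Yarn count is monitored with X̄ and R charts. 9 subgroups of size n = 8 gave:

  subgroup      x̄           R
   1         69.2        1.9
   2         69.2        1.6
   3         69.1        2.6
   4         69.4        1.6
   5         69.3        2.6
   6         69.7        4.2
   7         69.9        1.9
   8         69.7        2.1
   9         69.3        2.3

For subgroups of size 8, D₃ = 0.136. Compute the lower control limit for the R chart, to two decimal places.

R̄ = (1.9 + 1.6 + 2.6 + 1.6 + 2.6 + 4.2 + 1.9 + 2.1 + 2.3) / 9 = 20.8000 / 9 = 2.3111
LCL_R = D₃·R̄ = 0.136 × 2.3111 = 0.3143

0.31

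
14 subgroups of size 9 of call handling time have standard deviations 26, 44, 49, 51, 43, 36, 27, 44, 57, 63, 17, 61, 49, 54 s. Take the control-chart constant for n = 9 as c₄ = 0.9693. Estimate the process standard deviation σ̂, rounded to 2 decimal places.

s̄ = (26 + 44 + 49 + 51 + 43 + 36 + 27 + 44 + 57 + 63 + 17 + 61 + 49 + 54) / 14 = 44.3571
σ̂ = s̄ / c₄ = 44.3571 / 0.9693 = 45.7620

45.76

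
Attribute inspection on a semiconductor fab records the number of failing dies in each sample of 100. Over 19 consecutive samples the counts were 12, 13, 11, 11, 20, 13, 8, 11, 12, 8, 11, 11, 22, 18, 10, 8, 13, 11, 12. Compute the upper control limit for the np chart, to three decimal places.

22.245

p̄ = Σdᵢ / (k·n) = 235 / (19 × 100) = 0.12368
UCL = np̄ + 3·√(np̄(1−p̄)) = 12.3684 + 3 × √(12.3684×0.87632) = 12.3684 + 3 × 3.2922 = 22.2450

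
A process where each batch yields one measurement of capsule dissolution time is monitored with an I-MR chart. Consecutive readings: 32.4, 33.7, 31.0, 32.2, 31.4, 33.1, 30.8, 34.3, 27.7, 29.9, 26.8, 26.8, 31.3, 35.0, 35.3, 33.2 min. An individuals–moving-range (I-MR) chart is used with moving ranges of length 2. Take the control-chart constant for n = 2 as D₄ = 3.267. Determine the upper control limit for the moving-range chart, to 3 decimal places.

7.841

Moving ranges: 1.3, 2.7, 1.2, 0.8, 1.7, 2.3, 3.5, 6.6, 2.2, 3.1, 0.0, 4.5, 3.7, 0.3, 2.1; M̄R̄ = 36.0000 / 15 = 2.4000
UCL_MR = D₄·M̄R̄ = 3.267 × 2.4000 = 7.8408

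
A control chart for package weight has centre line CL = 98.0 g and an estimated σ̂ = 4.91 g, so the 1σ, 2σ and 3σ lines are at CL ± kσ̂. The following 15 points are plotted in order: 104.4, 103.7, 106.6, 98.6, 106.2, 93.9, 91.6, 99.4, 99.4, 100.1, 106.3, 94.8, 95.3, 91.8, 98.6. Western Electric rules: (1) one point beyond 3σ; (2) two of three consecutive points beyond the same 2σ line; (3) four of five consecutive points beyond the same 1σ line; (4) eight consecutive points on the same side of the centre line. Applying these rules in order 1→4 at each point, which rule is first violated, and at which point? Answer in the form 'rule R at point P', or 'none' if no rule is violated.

rule 3 at point 5

Zone of each point (C = within 1σ̂, B = 1σ̂–2σ̂, A = 2σ̂–3σ̂, * = beyond 3σ̂; sign = side of CL): 1:+B, 2:+B, 3:+B, 4:+C, 5:+B, 6:-C, 7:-B, 8:+C, 9:+C, 10:+C, 11:+B, 12:-C, 13:-C, 14:-B, 15:+C
Rule 3 (four of five consecutive points beyond the same 1σ limit) is satisfied at point 5.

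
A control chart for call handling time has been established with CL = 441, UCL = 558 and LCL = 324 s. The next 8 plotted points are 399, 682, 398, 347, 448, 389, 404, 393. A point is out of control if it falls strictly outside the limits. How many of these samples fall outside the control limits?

1

Compare each point to [324, 558]: sample 2 = 682 > UCL.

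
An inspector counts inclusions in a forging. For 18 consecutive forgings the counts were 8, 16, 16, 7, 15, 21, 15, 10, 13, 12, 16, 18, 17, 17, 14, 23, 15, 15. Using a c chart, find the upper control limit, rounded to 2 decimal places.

c̄ = (8 + 16 + 16 + 7 + 15 + 21 + 15 + 10 + 13 + 12 + 16 + 18 + 17 + 17 + 14 + 23 + 15 + 15) / 18 = 268 / 18 = 14.8889
UCL = c̄ + 3√c̄ = 14.8889 + 3 × √14.8889 = 14.8889 + 3 × 3.8586 = 26.4647

26.46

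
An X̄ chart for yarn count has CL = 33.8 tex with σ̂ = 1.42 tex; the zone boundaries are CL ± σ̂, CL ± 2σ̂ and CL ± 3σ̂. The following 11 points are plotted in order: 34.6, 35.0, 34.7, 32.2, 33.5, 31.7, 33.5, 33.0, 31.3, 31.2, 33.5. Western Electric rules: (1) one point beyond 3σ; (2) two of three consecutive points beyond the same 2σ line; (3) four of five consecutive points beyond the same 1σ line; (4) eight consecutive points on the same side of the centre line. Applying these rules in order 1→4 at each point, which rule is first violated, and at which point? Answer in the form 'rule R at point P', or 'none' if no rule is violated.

Zone of each point (C = within 1σ̂, B = 1σ̂–2σ̂, A = 2σ̂–3σ̂, * = beyond 3σ̂; sign = side of CL): 1:+C, 2:+C, 3:+C, 4:-B, 5:-C, 6:-B, 7:-C, 8:-C, 9:-B, 10:-B, 11:-C
Rule 4 (eight consecutive points on the same side of the centre line) is satisfied at point 11.

rule 4 at point 11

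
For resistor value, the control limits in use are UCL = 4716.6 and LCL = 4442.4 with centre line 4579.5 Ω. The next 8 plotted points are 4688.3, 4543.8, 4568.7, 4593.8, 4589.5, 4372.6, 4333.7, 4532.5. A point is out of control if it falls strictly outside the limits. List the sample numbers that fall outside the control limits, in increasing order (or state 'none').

Compare each point to [4442.4, 4716.6]: sample 6 = 4372.6 < LCL; sample 7 = 4333.7 < LCL.

6, 7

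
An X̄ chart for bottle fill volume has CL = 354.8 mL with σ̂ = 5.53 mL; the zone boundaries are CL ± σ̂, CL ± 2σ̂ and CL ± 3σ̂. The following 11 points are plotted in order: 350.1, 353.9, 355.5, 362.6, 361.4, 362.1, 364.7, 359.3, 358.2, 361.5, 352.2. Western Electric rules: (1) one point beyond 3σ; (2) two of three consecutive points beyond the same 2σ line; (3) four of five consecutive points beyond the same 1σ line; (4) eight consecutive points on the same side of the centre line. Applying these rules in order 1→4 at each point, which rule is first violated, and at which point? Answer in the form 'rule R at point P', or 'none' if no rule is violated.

Zone of each point (C = within 1σ̂, B = 1σ̂–2σ̂, A = 2σ̂–3σ̂, * = beyond 3σ̂; sign = side of CL): 1:-C, 2:-C, 3:+C, 4:+B, 5:+B, 6:+B, 7:+B, 8:+C, 9:+C, 10:+B, 11:-C
Rule 3 (four of five consecutive points beyond the same 1σ limit) is satisfied at point 7.

rule 3 at point 7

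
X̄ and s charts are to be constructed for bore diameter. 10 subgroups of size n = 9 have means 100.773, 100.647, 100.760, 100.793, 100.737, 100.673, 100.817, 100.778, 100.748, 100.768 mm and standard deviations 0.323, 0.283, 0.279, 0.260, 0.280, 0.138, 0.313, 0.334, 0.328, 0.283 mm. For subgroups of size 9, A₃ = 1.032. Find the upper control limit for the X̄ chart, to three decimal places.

101.041

X̄̄ = (100.773 + 100.647 + 100.760 + 100.793 + 100.737 + 100.673 + 100.817 + 100.778 + 100.748 + 100.768) / 10 = 100.7494
s̄ = (0.323 + 0.283 + 0.279 + 0.260 + 0.280 + 0.138 + 0.313 + 0.334 + 0.328 + 0.283) / 10 = 0.2821
UCL = X̄̄ + A₃·s̄ = 100.7494 + 1.032 × 0.2821 = 101.0405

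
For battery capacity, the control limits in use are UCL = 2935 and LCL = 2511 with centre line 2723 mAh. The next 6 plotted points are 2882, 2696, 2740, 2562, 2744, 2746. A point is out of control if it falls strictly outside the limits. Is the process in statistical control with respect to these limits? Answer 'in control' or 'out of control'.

All 6 points lie within [2511, 2935].

in control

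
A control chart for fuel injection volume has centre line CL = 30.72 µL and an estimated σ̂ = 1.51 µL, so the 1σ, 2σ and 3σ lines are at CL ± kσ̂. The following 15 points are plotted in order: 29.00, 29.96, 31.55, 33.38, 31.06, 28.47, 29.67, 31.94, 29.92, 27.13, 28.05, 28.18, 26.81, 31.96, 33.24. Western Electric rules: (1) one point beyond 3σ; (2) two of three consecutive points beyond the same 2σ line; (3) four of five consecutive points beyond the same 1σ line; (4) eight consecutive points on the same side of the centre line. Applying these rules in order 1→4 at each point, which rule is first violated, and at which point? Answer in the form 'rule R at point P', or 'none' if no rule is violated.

rule 3 at point 13

Zone of each point (C = within 1σ̂, B = 1σ̂–2σ̂, A = 2σ̂–3σ̂, * = beyond 3σ̂; sign = side of CL): 1:-B, 2:-C, 3:+C, 4:+B, 5:+C, 6:-B, 7:-C, 8:+C, 9:-C, 10:-A, 11:-B, 12:-B, 13:-A, 14:+C, 15:+B
Rule 3 (four of five consecutive points beyond the same 1σ limit) is satisfied at point 13.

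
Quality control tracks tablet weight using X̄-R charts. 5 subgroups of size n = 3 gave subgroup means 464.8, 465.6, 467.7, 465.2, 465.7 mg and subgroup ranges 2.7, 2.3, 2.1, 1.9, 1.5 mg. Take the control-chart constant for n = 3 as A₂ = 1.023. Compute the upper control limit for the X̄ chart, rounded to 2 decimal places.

467.95

X̄̄ = (464.8 + 465.6 + 467.7 + 465.2 + 465.7) / 5 = 2329.0000 / 5 = 465.8000
R̄ = (2.7 + 2.3 + 2.1 + 1.9 + 1.5) / 5 = 10.5000 / 5 = 2.1000
UCL = X̄̄ + A₂·R̄ = 465.8000 + 1.023 × 2.1000 = 467.9483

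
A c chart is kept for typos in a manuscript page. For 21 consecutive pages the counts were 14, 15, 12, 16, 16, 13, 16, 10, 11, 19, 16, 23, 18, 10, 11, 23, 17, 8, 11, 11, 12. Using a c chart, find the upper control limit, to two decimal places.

25.76

c̄ = (14 + 15 + 12 + 16 + 16 + 13 + 16 + 10 + 11 + 19 + 16 + 23 + 18 + 10 + 11 + 23 + 17 + 8 + 11 + 11 + 12) / 21 = 302 / 21 = 14.3810
UCL = c̄ + 3√c̄ = 14.3810 + 3 × √14.3810 = 14.3810 + 3 × 3.7922 = 25.7576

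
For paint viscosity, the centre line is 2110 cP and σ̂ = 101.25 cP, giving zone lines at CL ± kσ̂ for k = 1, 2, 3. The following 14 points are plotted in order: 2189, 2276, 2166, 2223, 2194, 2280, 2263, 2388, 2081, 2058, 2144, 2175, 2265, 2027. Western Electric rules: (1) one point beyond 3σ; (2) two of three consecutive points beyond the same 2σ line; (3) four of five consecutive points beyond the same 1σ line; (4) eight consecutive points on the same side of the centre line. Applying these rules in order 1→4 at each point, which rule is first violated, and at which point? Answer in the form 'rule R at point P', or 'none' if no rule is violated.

rule 3 at point 8

Zone of each point (C = within 1σ̂, B = 1σ̂–2σ̂, A = 2σ̂–3σ̂, * = beyond 3σ̂; sign = side of CL): 1:+C, 2:+B, 3:+C, 4:+B, 5:+C, 6:+B, 7:+B, 8:+A, 9:-C, 10:-C, 11:+C, 12:+C, 13:+B, 14:-C
Rule 3 (four of five consecutive points beyond the same 1σ limit) is satisfied at point 8.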